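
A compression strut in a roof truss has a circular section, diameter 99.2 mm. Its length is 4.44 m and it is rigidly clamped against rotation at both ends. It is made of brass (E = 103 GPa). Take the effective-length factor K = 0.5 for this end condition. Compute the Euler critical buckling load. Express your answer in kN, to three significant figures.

P_cr ≈ 981 kN

I = πd⁴/64 = π×99.2⁴/64 = 4.754×10^6 mm⁴
I = 4.754×10^6 mm⁴ = 4.754×10^-6 m⁴
Effective length L_e = K·L = 0.5 × 4.44 = 2.220 m
P_cr = π²EI / L_e² = π² × 103×10⁹ × 4.754×10^-6 / 2.220² = 9.805×10^5 N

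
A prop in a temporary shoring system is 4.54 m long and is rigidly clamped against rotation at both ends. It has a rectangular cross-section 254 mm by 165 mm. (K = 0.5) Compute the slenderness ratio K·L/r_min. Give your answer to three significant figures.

λ ≈ 47.7

Buckling occurs about the weak axis: I_min = h·b³/12 with b = 165 mm (the shorter side).
I_min = 254×165³/12 = 9.508×10^7 mm⁴
A = 4.191×10^4 mm²;  r_min = √(I/A) = √(9.508×10^7/4.191×10^4) = 47.63 mm
L_e = K·L = 0.5 × 4.54 m = 2.270 m = 2270.0 mm
λ = L_e / r_min = 2270.0 / 47.63 = 47.7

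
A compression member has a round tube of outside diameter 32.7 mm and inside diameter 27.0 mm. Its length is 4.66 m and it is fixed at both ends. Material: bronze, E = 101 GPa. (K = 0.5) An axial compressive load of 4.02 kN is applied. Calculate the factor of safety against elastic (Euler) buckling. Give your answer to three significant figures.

n ≈ 1.37

d_o = 32.7 mm, d_i = 27.0 mm
I = π(d_o⁴ − d_i⁴)/64 = π(32.7⁴ − 27.00⁴)/64 = 3.004×10^4 mm⁴
I = 3.004×10^4 mm⁴ = 3.004×10^-8 m⁴
Effective length L_e = K·L = 0.5 × 4.66 = 2.330 m
P_cr = π²EI / L_e² = π² × 101×10⁹ × 3.004×10^-8 / 2.330² = 5.516×10^3 N
Factor of safety n = P_cr / P = 5.5155 / 4.02 = 1.37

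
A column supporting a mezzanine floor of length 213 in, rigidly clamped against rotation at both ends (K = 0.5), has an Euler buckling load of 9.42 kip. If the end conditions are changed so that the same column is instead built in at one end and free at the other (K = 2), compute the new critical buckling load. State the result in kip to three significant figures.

P_cr ≈ 0.589 kip

P_cr ∝ 1/K², so P_cr,new = P_cr,old × (K_old/K_new)² = 9.42 × (0.5/2)²
= 9.42 × 0.06250 = 0.589 kip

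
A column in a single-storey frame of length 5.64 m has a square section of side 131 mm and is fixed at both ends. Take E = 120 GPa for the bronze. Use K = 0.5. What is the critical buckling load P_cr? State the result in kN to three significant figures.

P_cr ≈ 3650 kN

I = a⁴/12 = 131⁴/12 = 2.454×10^7 mm⁴
I = 2.454×10^7 mm⁴ = 2.454×10^-5 m⁴
Effective length L_e = K·L = 0.5 × 5.64 = 2.820 m
P_cr = π²EI / L_e² = π² × 120×10⁹ × 2.454×10^-5 / 2.820² = 3.655×10^6 N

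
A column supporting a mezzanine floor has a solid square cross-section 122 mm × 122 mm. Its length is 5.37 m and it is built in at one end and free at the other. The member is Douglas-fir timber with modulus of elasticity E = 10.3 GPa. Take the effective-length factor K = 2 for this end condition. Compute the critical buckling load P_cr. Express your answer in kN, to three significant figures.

P_cr ≈ 16.3 kN

I = a⁴/12 = 122⁴/12 = 1.846×10^7 mm⁴
I = 1.846×10^7 mm⁴ = 1.846×10^-5 m⁴
Effective length L_e = K·L = 2 × 5.37 = 10.74 m
P_cr = π²EI / L_e² = π² × 10.3×10⁹ × 1.846×10^-5 / 10.74² = 1.627×10^4 N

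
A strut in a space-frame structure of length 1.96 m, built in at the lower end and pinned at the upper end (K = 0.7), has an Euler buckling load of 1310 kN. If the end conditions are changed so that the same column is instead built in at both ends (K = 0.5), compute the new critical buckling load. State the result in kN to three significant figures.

P_cr ≈ 2570 kN

P_cr ∝ 1/K², so P_cr,new = P_cr,old × (K_old/K_new)² = 1310 × (0.7/0.5)²
= 1310 × 1.960 = 2570 kN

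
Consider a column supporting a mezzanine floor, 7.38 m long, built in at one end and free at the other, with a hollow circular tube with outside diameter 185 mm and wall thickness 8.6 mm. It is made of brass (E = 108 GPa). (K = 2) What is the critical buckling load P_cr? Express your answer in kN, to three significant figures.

Inner diameter d_i = 185 − 2×8.6 = 167.8 mm
I = π(d_o⁴ − d_i⁴)/64 = π(185⁴ − 167.8⁴)/64 = 1.858×10^7 mm⁴
I = 1.858×10^7 mm⁴ = 1.858×10^-5 m⁴
Effective length L_e = K·L = 2 × 7.38 = 14.76 m
P_cr = π²EI / L_e² = π² × 108×10⁹ × 1.858×10^-5 / 14.76² = 9.092×10^4 N

P_cr ≈ 90.9 kN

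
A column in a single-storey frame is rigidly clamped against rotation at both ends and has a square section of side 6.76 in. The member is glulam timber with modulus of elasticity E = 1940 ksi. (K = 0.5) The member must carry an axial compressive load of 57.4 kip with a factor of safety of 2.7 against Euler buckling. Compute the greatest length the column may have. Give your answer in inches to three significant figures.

L_max ≈ 293 in

I = a⁴/12 = 6.76⁴/12 = 174.0 in⁴
Required critical load P_cr = n·P = 2.7 × 57.4 = 155.0 kip = 1.550×10^5 lb
From P_cr = π²EI/(K·L)²:  L = (1/K)·√(π²EI/P_cr) = (1/0.5)·√(π²×1.94×10^6×174.0/1.550×10^5)
L = 293 in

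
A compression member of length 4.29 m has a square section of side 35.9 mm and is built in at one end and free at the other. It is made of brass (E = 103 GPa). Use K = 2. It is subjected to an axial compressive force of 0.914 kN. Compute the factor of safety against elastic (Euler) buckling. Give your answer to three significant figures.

n ≈ 2.09

I = a⁴/12 = 35.9⁴/12 = 1.384×10^5 mm⁴
I = 1.384×10^5 mm⁴ = 1.384×10^-7 m⁴
Effective length L_e = K·L = 2 × 4.29 = 8.580 m
P_cr = π²EI / L_e² = π² × 103×10⁹ × 1.384×10^-7 / 8.580² = 1.911×10^3 N
Factor of safety n = P_cr / P = 1.9114 / 0.914 = 2.09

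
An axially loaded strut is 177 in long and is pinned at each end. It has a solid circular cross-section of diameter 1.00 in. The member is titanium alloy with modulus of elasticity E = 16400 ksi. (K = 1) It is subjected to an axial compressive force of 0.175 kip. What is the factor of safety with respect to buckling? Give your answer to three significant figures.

n ≈ 1.45

I = πd⁴/64 = π×1.00⁴/64 = 4.909×10^-2 in⁴
Effective length L_e = K·L = 1 × 177 = 177.0 in
P_cr = π²EI / L_e² = π² × 16400×10³ × 4.909×10^-2 / 177.0² = 253.6 lb
Factor of safety n = P_cr / P = 0.25361 / 0.175 = 1.45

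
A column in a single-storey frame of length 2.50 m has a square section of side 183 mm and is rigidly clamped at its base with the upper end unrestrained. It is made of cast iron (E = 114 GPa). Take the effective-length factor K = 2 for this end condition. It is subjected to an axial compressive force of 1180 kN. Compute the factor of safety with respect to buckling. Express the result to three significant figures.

I = a⁴/12 = 183⁴/12 = 9.346×10^7 mm⁴
I = 9.346×10^7 mm⁴ = 9.346×10^-5 m⁴
Effective length L_e = K·L = 2 × 2.50 = 5.000 m
P_cr = π²EI / L_e² = π² × 114×10⁹ × 9.346×10^-5 / 5.000² = 4.206×10^6 N
Factor of safety n = P_cr / P = 4206.2 / 1180 = 3.56

n ≈ 3.56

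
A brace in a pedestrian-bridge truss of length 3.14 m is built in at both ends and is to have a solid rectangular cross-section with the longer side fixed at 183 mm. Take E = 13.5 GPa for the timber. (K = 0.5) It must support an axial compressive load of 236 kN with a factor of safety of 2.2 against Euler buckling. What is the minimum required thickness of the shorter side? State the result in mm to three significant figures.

Required P_cr = n·P = 2.2 × 236 = 519.2 kN
L_e = K·L = 0.5 × 3.14 = 1.570 m
Required I = P_cr·L_e²/(π²E) = 5.192×10^5 × 1.570² / (π² × 1.35×10^10) = 9.605×10^-6 m⁴
I_req = 9.605×10^6 mm⁴
Rectangle, weak axis: I_min = h·b³/12 with h = 183 mm fixed  ⇒  b = (12I/h)^(1/3) = 85.7 mm

b ≈ 85.7 mm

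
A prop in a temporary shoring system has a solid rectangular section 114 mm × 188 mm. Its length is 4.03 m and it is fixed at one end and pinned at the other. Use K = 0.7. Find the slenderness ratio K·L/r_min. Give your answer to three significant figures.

Buckling occurs about the weak axis: I_min = h·b³/12 with b = 114 mm (the shorter side).
I_min = 188×114³/12 = 2.321×10^7 mm⁴
A = 2.143×10^4 mm²;  r_min = √(I/A) = √(2.321×10^7/2.143×10^4) = 32.91 mm
L_e = K·L = 0.7 × 4.03 m = 2.821 m = 2821.0 mm
λ = L_e / r_min = 2821.0 / 32.91 = 85.7

λ ≈ 85.7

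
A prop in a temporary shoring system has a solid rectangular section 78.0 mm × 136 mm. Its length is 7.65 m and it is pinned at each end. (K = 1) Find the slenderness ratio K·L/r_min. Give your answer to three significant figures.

For a rectangle r_min = b/√12 = 78.0/√12 = 22.52 mm
L_e = K·L = 1 × 7.65 m = 7.650 m = 7650.0 mm
λ = L_e / r_min = 7650.0 / 22.52 = 340

λ ≈ 340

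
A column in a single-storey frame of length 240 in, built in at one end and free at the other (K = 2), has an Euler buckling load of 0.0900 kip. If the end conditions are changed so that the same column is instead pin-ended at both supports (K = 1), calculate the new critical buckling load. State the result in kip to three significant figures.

P_cr ∝ 1/K², so P_cr,new = P_cr,old × (K_old/K_new)² = 0.0900 × (2/1)²
= 0.0900 × 4.000 = 0.360 kip

P_cr ≈ 0.360 kip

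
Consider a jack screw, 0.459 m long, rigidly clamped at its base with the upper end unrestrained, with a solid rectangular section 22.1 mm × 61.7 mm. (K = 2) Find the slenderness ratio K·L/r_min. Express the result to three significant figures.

For a rectangle r_min = b/√12 = 22.1/√12 = 6.380 mm
L_e = K·L = 2 × 0.459 m = 0.9180 m = 918.00 mm
λ = L_e / r_min = 918.00 / 6.380 = 144

λ ≈ 144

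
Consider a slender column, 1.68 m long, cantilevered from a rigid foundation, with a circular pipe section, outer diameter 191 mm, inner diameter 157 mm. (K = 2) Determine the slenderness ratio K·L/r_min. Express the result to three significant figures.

λ ≈ 54.4

d_o = 191 mm, d_i = 157 mm
I = π(d_o⁴ − d_i⁴)/64 = π(191⁴ − 157.0⁴)/64 = 3.550×10^7 mm⁴
A = 9.293×10^3 mm²;  r_min = √(I/A) = √(3.550×10^7/9.293×10^3) = 61.81 mm
L_e = K·L = 2 × 1.68 m = 3.360 m = 3360.0 mm
λ = L_e / r_min = 3360.0 / 61.81 = 54.4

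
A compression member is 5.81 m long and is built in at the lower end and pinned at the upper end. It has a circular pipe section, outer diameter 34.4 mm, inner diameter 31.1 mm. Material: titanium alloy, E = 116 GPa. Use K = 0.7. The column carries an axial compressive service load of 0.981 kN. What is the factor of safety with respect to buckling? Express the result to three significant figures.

n ≈ 1.61

d_o = 34.4 mm, d_i = 31.1 mm
I = π(d_o⁴ − d_i⁴)/64 = π(34.4⁴ − 31.10⁴)/64 = 2.282×10^4 mm⁴
I = 2.282×10^4 mm⁴ = 2.282×10^-8 m⁴
Effective length L_e = K·L = 0.7 × 5.81 = 4.067 m
P_cr = π²EI / L_e² = π² × 116×10⁹ × 2.282×10^-8 / 4.067² = 1.579×10^3 N
Factor of safety n = P_cr / P = 1.5794 / 0.981 = 1.61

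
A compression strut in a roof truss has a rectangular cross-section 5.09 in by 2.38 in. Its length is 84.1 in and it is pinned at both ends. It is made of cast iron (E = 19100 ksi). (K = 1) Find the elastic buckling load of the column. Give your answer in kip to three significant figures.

P_cr ≈ 152 kip

Buckling occurs about the weak axis: I_min = h·b³/12 with b = 2.38 in (the shorter side).
I_min = 5.09×2.38³/12 = 5.718 in⁴
Effective length L_e = K·L = 1 × 84.1 = 84.10 in
P_cr = π²EI / L_e² = π² × 19100×10³ × 5.718 / 84.10² = 1.524×10^5 lb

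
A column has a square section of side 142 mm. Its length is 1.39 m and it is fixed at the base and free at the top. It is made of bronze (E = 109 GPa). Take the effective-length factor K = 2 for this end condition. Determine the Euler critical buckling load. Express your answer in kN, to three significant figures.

I = a⁴/12 = 142⁴/12 = 3.388×10^7 mm⁴
I = 3.388×10^7 mm⁴ = 3.388×10^-5 m⁴
Effective length L_e = K·L = 2 × 1.39 = 2.780 m
P_cr = π²EI / L_e² = π² × 109×10⁹ × 3.388×10^-5 / 2.780² = 4.716×10^6 N

P_cr ≈ 4720 kN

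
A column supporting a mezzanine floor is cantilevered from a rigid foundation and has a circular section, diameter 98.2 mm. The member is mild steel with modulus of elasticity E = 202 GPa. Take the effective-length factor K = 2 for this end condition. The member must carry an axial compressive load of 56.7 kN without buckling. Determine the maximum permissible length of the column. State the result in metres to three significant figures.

I = πd⁴/64 = π×98.2⁴/64 = 4.565×10^6 mm⁴
I = 4.565×10^-6 m⁴
At the buckling limit P_cr = P = 5.670×10^4 N
From P_cr = π²EI/(K·L)²:  L = (1/K)·√(π²EI/P_cr) = (1/2)·√(π²×2.02×10^11×4.565×10^-6/5.670×10^4)
L = 6.33 m

L_max ≈ 6.33 m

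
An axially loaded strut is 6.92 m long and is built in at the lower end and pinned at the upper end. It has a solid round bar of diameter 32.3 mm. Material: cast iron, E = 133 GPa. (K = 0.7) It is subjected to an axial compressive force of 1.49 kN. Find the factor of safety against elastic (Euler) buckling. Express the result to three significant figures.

I = πd⁴/64 = π×32.3⁴/64 = 5.343×10^4 mm⁴
I = 5.343×10^4 mm⁴ = 5.343×10^-8 m⁴
Effective length L_e = K·L = 0.7 × 6.92 = 4.844 m
P_cr = π²EI / L_e² = π² × 133×10⁹ × 5.343×10^-8 / 4.844² = 2.989×10^3 N
Factor of safety n = P_cr / P = 2.9890 / 1.49 = 2.01

n ≈ 2.01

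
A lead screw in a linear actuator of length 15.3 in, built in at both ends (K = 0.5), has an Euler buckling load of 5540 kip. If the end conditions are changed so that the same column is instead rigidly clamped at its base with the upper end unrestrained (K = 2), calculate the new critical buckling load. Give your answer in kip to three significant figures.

P_cr ≈ 346 kip

P_cr ∝ 1/K², so P_cr,new = P_cr,old × (K_old/K_new)² = 5540 × (0.5/2)²
= 5540 × 0.06250 = 346 kip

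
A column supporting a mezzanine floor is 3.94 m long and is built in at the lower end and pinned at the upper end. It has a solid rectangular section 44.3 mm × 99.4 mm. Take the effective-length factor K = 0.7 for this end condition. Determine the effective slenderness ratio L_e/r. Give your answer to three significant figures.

For a rectangle r_min = b/√12 = 44.3/√12 = 12.79 mm
L_e = K·L = 0.7 × 3.94 m = 2.758 m = 2758.0 mm
λ = L_e / r_min = 2758.0 / 12.79 = 216

λ ≈ 216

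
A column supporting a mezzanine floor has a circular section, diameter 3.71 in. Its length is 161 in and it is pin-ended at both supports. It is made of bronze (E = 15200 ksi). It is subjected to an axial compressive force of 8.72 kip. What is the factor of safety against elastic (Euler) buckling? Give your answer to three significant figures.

n ≈ 6.17

I = πd⁴/64 = π×3.71⁴/64 = 9.300 in⁴
Effective length L_e = K·L = 1 × 161 = 161.0 in
P_cr = π²EI / L_e² = π² × 15200×10³ × 9.300 / 161.0² = 5.382×10^4 lb
Factor of safety n = P_cr / P = 53.822 / 8.72 = 6.17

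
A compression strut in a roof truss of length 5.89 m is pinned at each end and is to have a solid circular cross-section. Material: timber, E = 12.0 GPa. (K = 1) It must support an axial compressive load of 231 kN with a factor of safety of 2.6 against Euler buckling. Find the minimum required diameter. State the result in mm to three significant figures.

d ≈ 245 mm

Required P_cr = n·P = 2.6 × 231 = 600.6 kN
L_e = K·L = 1 × 5.89 = 5.890 m
Required I = P_cr·L_e²/(π²E) = 6.006×10^5 × 5.890² / (π² × 1.20×10^10) = 1.759×10^-4 m⁴
I_req = 1.759×10^8 mm⁴
Solid circle: I = πd⁴/64  ⇒  d = (64I/π)^(1/4) = (64×1.759×10^8/π)^(1/4) = 245 mm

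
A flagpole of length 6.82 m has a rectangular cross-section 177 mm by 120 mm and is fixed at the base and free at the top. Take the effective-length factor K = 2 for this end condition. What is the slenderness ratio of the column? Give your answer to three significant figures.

λ ≈ 394

Buckling occurs about the weak axis: I_min = h·b³/12 with b = 120 mm (the shorter side).
I_min = 177×120³/12 = 2.549×10^7 mm⁴
A = 2.124×10^4 mm²;  r_min = √(I/A) = √(2.549×10^7/2.124×10^4) = 34.64 mm
L_e = K·L = 2 × 6.82 m = 13.64 m = 13640 mm
λ = L_e / r_min = 13640 / 34.64 = 394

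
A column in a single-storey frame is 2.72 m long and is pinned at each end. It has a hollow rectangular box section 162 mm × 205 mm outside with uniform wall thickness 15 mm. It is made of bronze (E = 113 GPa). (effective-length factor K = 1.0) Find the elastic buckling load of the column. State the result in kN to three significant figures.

Inner dimensions: h_i = 205 − 2×15 = 175.0 mm, b_i = 162 − 2×15 = 132.0 mm
Weak-axis I_min = (h_o·b_o³ − h_i·b_i³)/12 with b_o = 162, b_i = 132.0 mm (shorter outer/inner sides).
I_min = (205×162³ − 175.0×132.0³)/12 = 3.909×10^7 mm⁴
I = 3.909×10^7 mm⁴ = 3.909×10^-5 m⁴
Effective length L_e = K·L = 1 × 2.72 = 2.720 m
P_cr = π²EI / L_e² = π² × 113×10⁹ × 3.909×10^-5 / 2.720² = 5.892×10^6 N

P_cr ≈ 5890 kN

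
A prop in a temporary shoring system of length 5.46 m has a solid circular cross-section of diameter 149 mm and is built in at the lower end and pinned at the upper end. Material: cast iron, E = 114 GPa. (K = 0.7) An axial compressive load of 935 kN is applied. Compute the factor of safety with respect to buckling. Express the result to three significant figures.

n ≈ 1.99

I = πd⁴/64 = π×149⁴/64 = 2.419×10^7 mm⁴
I = 2.419×10^7 mm⁴ = 2.419×10^-5 m⁴
Effective length L_e = K·L = 0.7 × 5.46 = 3.822 m
P_cr = π²EI / L_e² = π² × 114×10⁹ × 2.419×10^-5 / 3.822² = 1.864×10^6 N
Factor of safety n = P_cr / P = 1863.5 / 935 = 1.99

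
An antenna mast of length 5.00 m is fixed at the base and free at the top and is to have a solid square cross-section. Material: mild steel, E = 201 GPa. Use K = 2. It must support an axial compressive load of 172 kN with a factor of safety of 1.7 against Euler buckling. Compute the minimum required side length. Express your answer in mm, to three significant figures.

a ≈ 115 mm

Required P_cr = n·P = 1.7 × 172 = 292.4 kN
L_e = K·L = 2 × 5.00 = 10.00 m
Required I = P_cr·L_e²/(π²E) = 2.924×10^5 × 10.00² / (π² × 2.01×10^11) = 1.474×10^-5 m⁴
I_req = 1.474×10^7 mm⁴
Solid square: I = a⁴/12  ⇒  a = (12I)^(1/4) = (12×1.474×10^7)^(1/4) = 115 mm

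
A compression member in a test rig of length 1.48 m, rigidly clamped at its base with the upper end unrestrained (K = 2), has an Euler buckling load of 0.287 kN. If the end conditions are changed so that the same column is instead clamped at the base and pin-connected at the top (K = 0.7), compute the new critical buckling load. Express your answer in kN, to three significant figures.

P_cr ≈ 2.34 kN

P_cr ∝ 1/K², so P_cr,new = P_cr,old × (K_old/K_new)² = 0.287 × (2/0.7)²
= 0.287 × 8.163 = 2.34 kN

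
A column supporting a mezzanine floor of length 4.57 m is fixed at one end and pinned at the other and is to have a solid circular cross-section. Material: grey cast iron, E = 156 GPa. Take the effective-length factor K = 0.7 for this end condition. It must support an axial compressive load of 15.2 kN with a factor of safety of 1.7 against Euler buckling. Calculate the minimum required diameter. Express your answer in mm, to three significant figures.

Required P_cr = n·P = 1.7 × 15.2 = 25.84 kN
L_e = K·L = 0.7 × 4.57 = 3.199 m
Required I = P_cr·L_e²/(π²E) = 2.584×10^4 × 3.199² / (π² × 1.56×10^11) = 1.717×10^-7 m⁴
I_req = 1.717×10^5 mm⁴
Solid circle: I = πd⁴/64  ⇒  d = (64I/π)^(1/4) = (64×1.717×10^5/π)^(1/4) = 43.2 mm

d ≈ 43.2 mm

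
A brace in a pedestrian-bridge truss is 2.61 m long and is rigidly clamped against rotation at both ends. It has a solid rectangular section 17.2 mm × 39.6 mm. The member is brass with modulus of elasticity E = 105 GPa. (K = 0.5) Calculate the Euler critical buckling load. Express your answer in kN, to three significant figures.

P_cr ≈ 10.2 kN

Buckling occurs about the weak axis: I_min = h·b³/12 with b = 17.2 mm (the shorter side).
I_min = 39.6×17.2³/12 = 1.679×10^4 mm⁴
I = 1.679×10^4 mm⁴ = 1.679×10^-8 m⁴
Effective length L_e = K·L = 0.5 × 2.61 = 1.305 m
P_cr = π²EI / L_e² = π² × 105×10⁹ × 1.679×10^-8 / 1.305² = 1.022×10^4 N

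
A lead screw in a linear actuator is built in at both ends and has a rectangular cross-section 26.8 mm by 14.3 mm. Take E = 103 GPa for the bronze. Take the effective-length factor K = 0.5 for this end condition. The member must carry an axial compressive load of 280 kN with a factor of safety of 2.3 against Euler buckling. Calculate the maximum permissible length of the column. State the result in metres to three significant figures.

Buckling occurs about the weak axis: I_min = h·b³/12 with b = 14.3 mm (the shorter side).
I_min = 26.8×14.3³/12 = 6.531×10^3 mm⁴
I = 6.531×10^-9 m⁴
Required critical load P_cr = n·P = 2.3 × 280 = 644.0 kN = 6.440×10^5 N
From P_cr = π²EI/(K·L)²:  L = (1/K)·√(π²EI/P_cr) = (1/0.5)·√(π²×1.03×10^11×6.531×10^-9/6.440×10^5)
L = 0.203 m

L_max ≈ 0.203 m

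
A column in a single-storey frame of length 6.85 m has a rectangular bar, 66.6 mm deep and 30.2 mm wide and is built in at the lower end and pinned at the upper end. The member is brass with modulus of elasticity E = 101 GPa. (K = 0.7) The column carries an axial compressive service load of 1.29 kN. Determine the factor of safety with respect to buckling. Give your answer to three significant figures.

Buckling occurs about the weak axis: I_min = h·b³/12 with b = 30.2 mm (the shorter side).
I_min = 66.6×30.2³/12 = 1.529×10^5 mm⁴
I = 1.529×10^5 mm⁴ = 1.529×10^-7 m⁴
Effective length L_e = K·L = 0.7 × 6.85 = 4.795 m
P_cr = π²EI / L_e² = π² × 101×10⁹ × 1.529×10^-7 / 4.795² = 6.628×10^3 N
Factor of safety n = P_cr / P = 6.6276 / 1.29 = 5.14

n ≈ 5.14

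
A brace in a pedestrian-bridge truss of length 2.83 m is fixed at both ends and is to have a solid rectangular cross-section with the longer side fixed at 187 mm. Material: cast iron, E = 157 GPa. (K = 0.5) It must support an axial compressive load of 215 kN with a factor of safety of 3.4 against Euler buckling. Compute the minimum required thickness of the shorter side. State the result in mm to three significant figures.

b ≈ 39.3 mm

Required P_cr = n·P = 3.4 × 215 = 731.0 kN
L_e = K·L = 0.5 × 2.83 = 1.415 m
Required I = P_cr·L_e²/(π²E) = 7.310×10^5 × 1.415² / (π² × 1.57×10^11) = 9.446×10^-7 m⁴
I_req = 9.446×10^5 mm⁴
Rectangle, weak axis: I_min = h·b³/12 with h = 187 mm fixed  ⇒  b = (12I/h)^(1/3) = 39.3 mm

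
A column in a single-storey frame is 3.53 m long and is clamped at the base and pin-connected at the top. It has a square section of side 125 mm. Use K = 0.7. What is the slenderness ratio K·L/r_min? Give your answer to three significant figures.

I = a⁴/12 = 125⁴/12 = 2.035×10^7 mm⁴
A = 1.562×10^4 mm²;  r_min = √(I/A) = √(2.035×10^7/1.562×10^4) = 36.08 mm
L_e = K·L = 0.7 × 3.53 m = 2.471 m = 2471.0 mm
λ = L_e / r_min = 2471.0 / 36.08 = 68.5

λ ≈ 68.5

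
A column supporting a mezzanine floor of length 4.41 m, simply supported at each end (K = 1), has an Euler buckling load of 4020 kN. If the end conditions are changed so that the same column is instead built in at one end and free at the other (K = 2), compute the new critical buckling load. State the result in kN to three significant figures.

P_cr ≈ 1000 kN

P_cr ∝ 1/K², so P_cr,new = P_cr,old × (K_old/K_new)² = 4020 × (1/2)²
= 4020 × 0.2500 = 1000 kN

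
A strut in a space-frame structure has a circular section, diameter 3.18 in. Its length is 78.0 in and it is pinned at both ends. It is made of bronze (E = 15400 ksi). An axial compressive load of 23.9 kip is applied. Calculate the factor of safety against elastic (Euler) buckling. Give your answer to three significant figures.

I = πd⁴/64 = π×3.18⁴/64 = 5.020 in⁴
Effective length L_e = K·L = 1 × 78.0 = 78.00 in
P_cr = π²EI / L_e² = π² × 15400×10³ × 5.020 / 78.00² = 1.254×10^5 lb
Factor of safety n = P_cr / P = 125.40 / 23.9 = 5.25

n ≈ 5.25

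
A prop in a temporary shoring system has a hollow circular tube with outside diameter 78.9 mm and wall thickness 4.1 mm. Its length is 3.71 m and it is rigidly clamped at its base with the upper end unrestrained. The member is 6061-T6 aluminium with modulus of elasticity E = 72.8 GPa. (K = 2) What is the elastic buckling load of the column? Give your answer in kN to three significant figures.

Inner diameter d_i = 78.9 − 2×4.1 = 70.70 mm
I = π(d_o⁴ − d_i⁴)/64 = π(78.9⁴ − 70.70⁴)/64 = 6.759×10^5 mm⁴
I = 6.759×10^5 mm⁴ = 6.759×10^-7 m⁴
Effective length L_e = K·L = 2 × 3.71 = 7.420 m
P_cr = π²EI / L_e² = π² × 72.8×10⁹ × 6.759×10^-7 / 7.420² = 8.820×10^3 N

P_cr ≈ 8.82 kN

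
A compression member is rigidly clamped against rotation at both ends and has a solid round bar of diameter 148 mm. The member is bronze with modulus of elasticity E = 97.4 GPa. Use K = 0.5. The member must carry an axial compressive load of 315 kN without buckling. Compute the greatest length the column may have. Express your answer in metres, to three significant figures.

I = πd⁴/64 = π×148⁴/64 = 2.355×10^7 mm⁴
I = 2.355×10^-5 m⁴
At the buckling limit P_cr = P = 3.150×10^5 N
From P_cr = π²EI/(K·L)²:  L = (1/K)·√(π²EI/P_cr) = (1/0.5)·√(π²×9.74×10^10×2.355×10^-5/3.150×10^5)
L = 17.0 m

L_max ≈ 17.0 m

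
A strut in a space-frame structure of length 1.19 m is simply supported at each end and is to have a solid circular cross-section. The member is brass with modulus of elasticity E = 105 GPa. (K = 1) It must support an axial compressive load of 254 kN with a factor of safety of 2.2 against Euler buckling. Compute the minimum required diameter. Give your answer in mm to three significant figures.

d ≈ 62.8 mm

Required P_cr = n·P = 2.2 × 254 = 558.8 kN
L_e = K·L = 1 × 1.19 = 1.190 m
Required I = P_cr·L_e²/(π²E) = 5.588×10^5 × 1.190² / (π² × 1.05×10^11) = 7.636×10^-7 m⁴
I_req = 7.636×10^5 mm⁴
Solid circle: I = πd⁴/64  ⇒  d = (64I/π)^(1/4) = (64×7.636×10^5/π)^(1/4) = 62.8 mm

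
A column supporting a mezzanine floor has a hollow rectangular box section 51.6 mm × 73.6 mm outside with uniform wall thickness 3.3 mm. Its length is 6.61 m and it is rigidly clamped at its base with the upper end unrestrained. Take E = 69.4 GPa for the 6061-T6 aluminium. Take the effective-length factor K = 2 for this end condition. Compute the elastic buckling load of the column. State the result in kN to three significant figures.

Inner dimensions: h_i = 73.6 − 2×3.3 = 67.00 mm, b_i = 51.6 − 2×3.3 = 45.00 mm
Weak-axis I_min = (h_o·b_o³ − h_i·b_i³)/12 with b_o = 51.6, b_i = 45.00 mm (shorter outer/inner sides).
I_min = (73.6×51.6³ − 67.00×45.00³)/12 = 3.339×10^5 mm⁴
I = 3.339×10^5 mm⁴ = 3.339×10^-7 m⁴
Effective length L_e = K·L = 2 × 6.61 = 13.22 m
P_cr = π²EI / L_e² = π² × 69.4×10⁹ × 3.339×10^-7 / 13.22² = 1.308×10^3 N

P_cr ≈ 1.31 kN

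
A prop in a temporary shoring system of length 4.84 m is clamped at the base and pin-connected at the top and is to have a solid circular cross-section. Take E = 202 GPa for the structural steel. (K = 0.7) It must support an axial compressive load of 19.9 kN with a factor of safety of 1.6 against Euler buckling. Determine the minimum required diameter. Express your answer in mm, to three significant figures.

Required P_cr = n·P = 1.6 × 19.9 = 31.84 kN
L_e = K·L = 0.7 × 4.84 = 3.388 m
Required I = P_cr·L_e²/(π²E) = 3.184×10^4 × 3.388² / (π² × 2.02×10^11) = 1.833×10^-7 m⁴
I_req = 1.833×10^5 mm⁴
Solid circle: I = πd⁴/64  ⇒  d = (64I/π)^(1/4) = (64×1.833×10^5/π)^(1/4) = 44.0 mm

d ≈ 44.0 mm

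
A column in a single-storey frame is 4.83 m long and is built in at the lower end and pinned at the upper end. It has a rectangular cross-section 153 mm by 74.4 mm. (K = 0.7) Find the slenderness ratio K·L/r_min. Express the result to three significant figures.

λ ≈ 157

Buckling occurs about the weak axis: I_min = h·b³/12 with b = 74.4 mm (the shorter side).
I_min = 153×74.4³/12 = 5.251×10^6 mm⁴
A = 1.138×10^4 mm²;  r_min = √(I/A) = √(5.251×10^6/1.138×10^4) = 21.48 mm
L_e = K·L = 0.7 × 4.83 m = 3.381 m = 3381.0 mm
λ = L_e / r_min = 3381.0 / 21.48 = 157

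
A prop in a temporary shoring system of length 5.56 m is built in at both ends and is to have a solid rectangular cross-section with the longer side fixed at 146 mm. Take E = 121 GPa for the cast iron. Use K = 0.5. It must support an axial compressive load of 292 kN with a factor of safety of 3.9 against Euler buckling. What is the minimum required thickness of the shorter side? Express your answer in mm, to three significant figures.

b ≈ 84.6 mm

Required P_cr = n·P = 3.9 × 292 = 1139 kN
L_e = K·L = 0.5 × 5.56 = 2.780 m
Required I = P_cr·L_e²/(π²E) = 1.139×10^6 × 2.780² / (π² × 1.21×10^11) = 7.370×10^-6 m⁴
I_req = 7.370×10^6 mm⁴
Rectangle, weak axis: I_min = h·b³/12 with h = 146 mm fixed  ⇒  b = (12I/h)^(1/3) = 84.6 mm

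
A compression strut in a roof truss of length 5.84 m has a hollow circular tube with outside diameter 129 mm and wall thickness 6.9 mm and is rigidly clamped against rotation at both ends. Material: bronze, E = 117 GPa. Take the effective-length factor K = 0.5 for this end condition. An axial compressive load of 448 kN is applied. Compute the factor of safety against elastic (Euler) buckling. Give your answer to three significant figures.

Inner diameter d_i = 129 − 2×6.9 = 115.2 mm
I = π(d_o⁴ − d_i⁴)/64 = π(129⁴ − 115.2⁴)/64 = 4.948×10^6 mm⁴
I = 4.948×10^6 mm⁴ = 4.948×10^-6 m⁴
Effective length L_e = K·L = 0.5 × 5.84 = 2.920 m
P_cr = π²EI / L_e² = π² × 117×10⁹ × 4.948×10^-6 / 2.920² = 6.701×10^5 N
Factor of safety n = P_cr / P = 670.13 / 448 = 1.50

n ≈ 1.50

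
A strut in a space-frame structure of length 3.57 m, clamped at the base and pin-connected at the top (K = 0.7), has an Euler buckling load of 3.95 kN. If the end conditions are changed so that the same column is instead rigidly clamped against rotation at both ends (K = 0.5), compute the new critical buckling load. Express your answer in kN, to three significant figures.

P_cr ∝ 1/K², so P_cr,new = P_cr,old × (K_old/K_new)² = 3.95 × (0.7/0.5)²
= 3.95 × 1.960 = 7.74 kN

P_cr ≈ 7.74 kN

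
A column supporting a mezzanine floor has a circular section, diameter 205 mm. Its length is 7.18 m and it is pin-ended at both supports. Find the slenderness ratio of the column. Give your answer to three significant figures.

For a solid circle r = d/4 = 205/4 = 51.25 mm
L_e = K·L = 1 × 7.18 m = 7.180 m = 7180.0 mm
λ = L_e / r_min = 7180.0 / 51.25 = 140

λ ≈ 140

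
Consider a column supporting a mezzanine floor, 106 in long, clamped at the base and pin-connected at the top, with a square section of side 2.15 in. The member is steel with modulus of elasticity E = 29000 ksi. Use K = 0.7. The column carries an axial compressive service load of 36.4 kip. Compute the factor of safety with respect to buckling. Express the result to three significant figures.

I = a⁴/12 = 2.15⁴/12 = 1.781 in⁴
Effective length L_e = K·L = 0.7 × 106 = 74.20 in
P_cr = π²EI / L_e² = π² × 29000×10³ × 1.781 / 74.20² = 9.257×10^4 lb
Factor of safety n = P_cr / P = 92.568 / 36.4 = 2.54

n ≈ 2.54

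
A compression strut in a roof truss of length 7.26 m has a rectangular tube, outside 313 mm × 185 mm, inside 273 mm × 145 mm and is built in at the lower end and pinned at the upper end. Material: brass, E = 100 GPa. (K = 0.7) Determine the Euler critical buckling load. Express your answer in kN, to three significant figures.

Weak-axis I_min = (h_o·b_o³ − h_i·b_i³)/12 with b_o = 185, b_i = 145.0 mm (shorter outer/inner sides).
I_min = (313×185³ − 273.0×145.0³)/12 = 9.579×10^7 mm⁴
I = 9.579×10^7 mm⁴ = 9.579×10^-5 m⁴
Effective length L_e = K·L = 0.7 × 7.26 = 5.082 m
P_cr = π²EI / L_e² = π² × 100×10⁹ × 9.579×10^-5 / 5.082² = 3.661×10^6 N

P_cr ≈ 3660 kN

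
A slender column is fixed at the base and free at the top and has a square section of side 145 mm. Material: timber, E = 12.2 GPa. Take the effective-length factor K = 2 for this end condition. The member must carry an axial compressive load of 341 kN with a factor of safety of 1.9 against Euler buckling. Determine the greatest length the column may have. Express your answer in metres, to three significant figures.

I = a⁴/12 = 145⁴/12 = 3.684×10^7 mm⁴
I = 3.684×10^-5 m⁴
Required critical load P_cr = n·P = 1.9 × 341 = 647.9 kN = 6.479×10^5 N
From P_cr = π²EI/(K·L)²:  L = (1/K)·√(π²EI/P_cr) = (1/2)·√(π²×1.22×10^10×3.684×10^-5/6.479×10^5)
L = 1.31 m

L_max ≈ 1.31 m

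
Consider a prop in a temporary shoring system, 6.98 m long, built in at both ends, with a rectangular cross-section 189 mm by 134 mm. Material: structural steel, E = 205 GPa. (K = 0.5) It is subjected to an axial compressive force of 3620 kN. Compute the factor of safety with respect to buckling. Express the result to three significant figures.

Buckling occurs about the weak axis: I_min = h·b³/12 with b = 134 mm (the shorter side).
I_min = 189×134³/12 = 3.790×10^7 mm⁴
I = 3.790×10^7 mm⁴ = 3.790×10^-5 m⁴
Effective length L_e = K·L = 0.5 × 6.98 = 3.490 m
P_cr = π²EI / L_e² = π² × 205×10⁹ × 3.790×10^-5 / 3.490² = 6.295×10^6 N
Factor of safety n = P_cr / P = 6295.0 / 3620 = 1.74

n ≈ 1.74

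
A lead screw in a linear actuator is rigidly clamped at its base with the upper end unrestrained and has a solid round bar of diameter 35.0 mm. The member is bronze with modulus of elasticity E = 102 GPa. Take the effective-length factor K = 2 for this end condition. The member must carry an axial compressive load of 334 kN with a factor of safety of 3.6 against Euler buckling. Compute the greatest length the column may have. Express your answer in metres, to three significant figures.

L_max ≈ 0.124 m

I = πd⁴/64 = π×35.0⁴/64 = 7.366×10^4 mm⁴
I = 7.366×10^-8 m⁴
Required critical load P_cr = n·P = 3.6 × 334 = 1202 kN = 1.202×10^6 N
From P_cr = π²EI/(K·L)²:  L = (1/K)·√(π²EI/P_cr) = (1/2)·√(π²×1.02×10^11×7.366×10^-8/1.202×10^6)
L = 0.124 m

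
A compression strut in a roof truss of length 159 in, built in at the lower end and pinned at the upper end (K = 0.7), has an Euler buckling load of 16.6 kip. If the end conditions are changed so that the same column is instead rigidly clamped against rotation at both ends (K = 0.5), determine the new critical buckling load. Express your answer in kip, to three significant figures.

P_cr ≈ 32.5 kip

P_cr ∝ 1/K², so P_cr,new = P_cr,old × (K_old/K_new)² = 16.6 × (0.7/0.5)²
= 16.6 × 1.960 = 32.5 kip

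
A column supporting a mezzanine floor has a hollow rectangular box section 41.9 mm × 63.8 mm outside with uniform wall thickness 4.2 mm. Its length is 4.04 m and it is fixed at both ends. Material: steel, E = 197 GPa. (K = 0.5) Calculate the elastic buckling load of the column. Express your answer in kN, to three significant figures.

P_cr ≈ 104 kN

Inner dimensions: h_i = 63.8 − 2×4.2 = 55.40 mm, b_i = 41.9 − 2×4.2 = 33.50 mm
Weak-axis I_min = (h_o·b_o³ − h_i·b_i³)/12 with b_o = 41.9, b_i = 33.50 mm (shorter outer/inner sides).
I_min = (63.8×41.9³ − 55.40×33.50³)/12 = 2.175×10^5 mm⁴
I = 2.175×10^5 mm⁴ = 2.175×10^-7 m⁴
Effective length L_e = K·L = 0.5 × 4.04 = 2.020 m
P_cr = π²EI / L_e² = π² × 197×10⁹ × 2.175×10^-7 / 2.020² = 1.037×10^5 N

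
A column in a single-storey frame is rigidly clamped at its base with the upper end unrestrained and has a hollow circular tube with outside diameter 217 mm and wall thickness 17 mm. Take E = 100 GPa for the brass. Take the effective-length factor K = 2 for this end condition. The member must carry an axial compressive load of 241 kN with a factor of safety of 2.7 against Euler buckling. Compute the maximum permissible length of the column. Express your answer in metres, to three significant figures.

Inner diameter d_i = 217 − 2×17 = 183.0 mm
I = π(d_o⁴ − d_i⁴)/64 = π(217⁴ − 183.0⁴)/64 = 5.379×10^7 mm⁴
I = 5.379×10^-5 m⁴
Required critical load P_cr = n·P = 2.7 × 241 = 650.7 kN = 6.507×10^5 N
From P_cr = π²EI/(K·L)²:  L = (1/K)·√(π²EI/P_cr) = (1/2)·√(π²×1.00×10^11×5.379×10^-5/6.507×10^5)
L = 4.52 m

L_max ≈ 4.52 m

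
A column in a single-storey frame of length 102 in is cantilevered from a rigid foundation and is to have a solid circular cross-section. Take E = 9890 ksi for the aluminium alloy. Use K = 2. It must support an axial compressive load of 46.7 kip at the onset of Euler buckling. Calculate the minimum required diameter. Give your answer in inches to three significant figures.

d ≈ 4.49 in

L_e = K·L = 2 × 102 = 204.0 in
Required I = P_cr·L_e²/(π²E) = 4.670×10^4 × 204.0² / (π² × 9.89×10^6) = 19.91 in⁴
Solid circle: I = πd⁴/64  ⇒  d = (64I/π)^(1/4) = (64×19.91/π)^(1/4) = 4.49 in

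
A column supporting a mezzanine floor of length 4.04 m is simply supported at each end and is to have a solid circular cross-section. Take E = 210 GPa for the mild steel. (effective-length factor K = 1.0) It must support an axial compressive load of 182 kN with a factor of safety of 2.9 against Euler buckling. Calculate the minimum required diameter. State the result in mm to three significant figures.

d ≈ 95.9 mm

Required P_cr = n·P = 2.9 × 182 = 527.8 kN
L_e = K·L = 1 × 4.04 = 4.040 m
Required I = P_cr·L_e²/(π²E) = 5.278×10^5 × 4.040² / (π² × 2.10×10^11) = 4.156×10^-6 m⁴
I_req = 4.156×10^6 mm⁴
Solid circle: I = πd⁴/64  ⇒  d = (64I/π)^(1/4) = (64×4.156×10^6/π)^(1/4) = 95.9 mm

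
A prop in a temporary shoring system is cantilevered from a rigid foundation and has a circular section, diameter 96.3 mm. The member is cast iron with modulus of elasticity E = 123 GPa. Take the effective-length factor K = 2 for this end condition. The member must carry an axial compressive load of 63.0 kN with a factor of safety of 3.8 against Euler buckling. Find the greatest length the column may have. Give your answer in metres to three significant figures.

I = πd⁴/64 = π×96.3⁴/64 = 4.222×10^6 mm⁴
I = 4.222×10^-6 m⁴
Required critical load P_cr = n·P = 3.8 × 63.0 = 239.4 kN = 2.394×10^5 N
From P_cr = π²EI/(K·L)²:  L = (1/K)·√(π²EI/P_cr) = (1/2)·√(π²×1.23×10^11×4.222×10^-6/2.394×10^5)
L = 2.31 m

L_max ≈ 2.31 m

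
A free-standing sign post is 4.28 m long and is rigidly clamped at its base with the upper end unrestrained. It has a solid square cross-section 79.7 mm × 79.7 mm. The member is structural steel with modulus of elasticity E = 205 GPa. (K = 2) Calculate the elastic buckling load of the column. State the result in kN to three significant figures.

P_cr ≈ 92.8 kN

I = a⁴/12 = 79.7⁴/12 = 3.362×10^6 mm⁴
I = 3.362×10^6 mm⁴ = 3.362×10^-6 m⁴
Effective length L_e = K·L = 2 × 4.28 = 8.560 m
P_cr = π²EI / L_e² = π² × 205×10⁹ × 3.362×10^-6 / 8.560² = 9.284×10^4 N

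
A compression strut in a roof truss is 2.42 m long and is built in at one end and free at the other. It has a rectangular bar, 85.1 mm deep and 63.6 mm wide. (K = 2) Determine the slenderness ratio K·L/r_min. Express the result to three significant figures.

λ ≈ 264

For a rectangle r_min = b/√12 = 63.6/√12 = 18.36 mm
L_e = K·L = 2 × 2.42 m = 4.840 m = 4840.0 mm
λ = L_e / r_min = 4840.0 / 18.36 = 264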